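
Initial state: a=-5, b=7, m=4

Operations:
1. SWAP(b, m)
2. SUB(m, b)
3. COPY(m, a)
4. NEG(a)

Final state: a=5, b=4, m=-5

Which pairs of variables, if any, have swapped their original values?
None

Comparing initial and final values:
b: 7 → 4
m: 4 → -5
a: -5 → 5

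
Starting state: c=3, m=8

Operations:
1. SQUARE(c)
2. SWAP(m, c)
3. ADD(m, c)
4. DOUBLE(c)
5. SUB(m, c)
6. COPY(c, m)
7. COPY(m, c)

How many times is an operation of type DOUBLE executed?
1

Counting DOUBLE operations:
Step 4: DOUBLE(c) ← DOUBLE
Total: 1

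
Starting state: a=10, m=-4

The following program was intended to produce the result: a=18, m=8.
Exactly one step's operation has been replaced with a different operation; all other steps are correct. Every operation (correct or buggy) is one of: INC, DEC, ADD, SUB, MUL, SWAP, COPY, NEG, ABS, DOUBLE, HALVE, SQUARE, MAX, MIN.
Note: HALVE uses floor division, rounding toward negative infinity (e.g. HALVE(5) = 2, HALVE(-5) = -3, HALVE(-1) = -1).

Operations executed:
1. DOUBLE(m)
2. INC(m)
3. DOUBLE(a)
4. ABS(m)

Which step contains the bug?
Step 2

Trace with buggy code:
Initial: a=10, m=-4
After step 1: a=10, m=-8
After step 2: a=10, m=-7
After step 3: a=20, m=-7
After step 4: a=20, m=7
Actual final a=20, m=7 ≠ expected a=18, m=8.
Step 2 is the only position where a single-operation replacement can produce the expected result.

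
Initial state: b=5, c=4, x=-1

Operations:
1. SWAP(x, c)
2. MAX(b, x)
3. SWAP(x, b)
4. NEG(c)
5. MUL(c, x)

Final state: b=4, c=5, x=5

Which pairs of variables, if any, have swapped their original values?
(b, c)

Comparing initial and final values:
b: 5 → 4
x: -1 → 5
c: 4 → 5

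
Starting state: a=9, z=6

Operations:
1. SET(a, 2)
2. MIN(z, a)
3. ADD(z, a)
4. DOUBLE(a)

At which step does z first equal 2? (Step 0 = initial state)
Step 2

Tracing z:
Initial: z = 6
After step 1: z = 6
After step 2: z = 2 ← first occurrence
After step 3: z = 4
After step 4: z = 4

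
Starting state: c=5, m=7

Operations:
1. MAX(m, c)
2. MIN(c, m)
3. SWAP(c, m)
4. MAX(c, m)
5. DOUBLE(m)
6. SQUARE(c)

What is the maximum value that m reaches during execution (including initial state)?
10

Values of m at each step:
Initial: m = 7
After step 1: m = 7
After step 2: m = 7
After step 3: m = 5
After step 4: m = 5
After step 5: m = 10 ← maximum
After step 6: m = 10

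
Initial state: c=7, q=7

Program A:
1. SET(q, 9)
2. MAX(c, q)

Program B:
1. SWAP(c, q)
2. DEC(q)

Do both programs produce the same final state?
No

Program A final state: c=9, q=9
Program B final state: c=7, q=6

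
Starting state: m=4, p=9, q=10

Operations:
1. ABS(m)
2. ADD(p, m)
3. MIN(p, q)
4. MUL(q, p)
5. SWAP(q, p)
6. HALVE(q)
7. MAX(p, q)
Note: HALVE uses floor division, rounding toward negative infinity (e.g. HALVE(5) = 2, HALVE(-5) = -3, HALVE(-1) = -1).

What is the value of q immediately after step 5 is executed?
q = 10

Tracing q through execution:
Initial: q = 10
After step 1 (ABS(m)): q = 10
After step 2 (ADD(p, m)): q = 10
After step 3 (MIN(p, q)): q = 10
After step 4 (MUL(q, p)): q = 100
After step 5 (SWAP(q, p)): q = 10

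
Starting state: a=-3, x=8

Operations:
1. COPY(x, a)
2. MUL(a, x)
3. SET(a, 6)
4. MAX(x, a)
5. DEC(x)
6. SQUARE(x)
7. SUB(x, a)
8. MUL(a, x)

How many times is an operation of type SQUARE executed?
1

Counting SQUARE operations:
Step 6: SQUARE(x) ← SQUARE
Total: 1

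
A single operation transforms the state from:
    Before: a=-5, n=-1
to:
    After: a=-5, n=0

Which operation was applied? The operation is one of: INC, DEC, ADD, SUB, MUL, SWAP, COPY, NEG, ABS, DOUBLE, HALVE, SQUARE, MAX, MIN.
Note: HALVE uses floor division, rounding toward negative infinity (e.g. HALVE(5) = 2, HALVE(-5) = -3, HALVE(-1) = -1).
INC(n)

Analyzing the change:
Before: a=-5, n=-1
After: a=-5, n=0
Variable n changed from -1 to 0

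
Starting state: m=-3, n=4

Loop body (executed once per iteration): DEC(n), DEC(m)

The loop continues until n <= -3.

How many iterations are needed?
7

Tracing iterations:
Initial: m=-3, n=4
After iteration 1: m=-4, n=3
After iteration 2: m=-5, n=2
After iteration 3: m=-6, n=1
After iteration 4: m=-7, n=0
After iteration 5: m=-8, n=-1
After iteration 6: m=-9, n=-2
After iteration 7: m=-10, n=-3
n <= -3 now holds, so the loop exits after 7 iterations.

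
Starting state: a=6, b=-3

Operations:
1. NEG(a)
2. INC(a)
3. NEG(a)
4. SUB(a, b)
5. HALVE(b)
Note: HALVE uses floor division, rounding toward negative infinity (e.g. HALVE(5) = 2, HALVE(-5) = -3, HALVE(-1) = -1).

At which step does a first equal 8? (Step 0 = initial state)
Step 4

Tracing a:
Initial: a = 6
After step 1: a = -6
After step 2: a = -5
After step 3: a = 5
After step 4: a = 8 ← first occurrence
After step 5: a = 8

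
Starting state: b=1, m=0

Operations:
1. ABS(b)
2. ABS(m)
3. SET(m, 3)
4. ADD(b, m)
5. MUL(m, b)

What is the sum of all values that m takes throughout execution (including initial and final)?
18

Values of m at each step:
Initial: m = 0
After step 1: m = 0
After step 2: m = 0
After step 3: m = 3
After step 4: m = 3
After step 5: m = 12
Sum = 0 + 0 + 0 + 3 + 3 + 12 = 18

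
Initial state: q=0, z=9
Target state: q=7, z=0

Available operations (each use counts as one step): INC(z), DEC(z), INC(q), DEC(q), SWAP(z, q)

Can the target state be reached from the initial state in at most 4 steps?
Yes

Path (3 steps): DEC(z) → DEC(z) → SWAP(z, q)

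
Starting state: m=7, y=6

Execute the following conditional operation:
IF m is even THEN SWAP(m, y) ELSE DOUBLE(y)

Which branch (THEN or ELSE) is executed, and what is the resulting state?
Branch: ELSE, Final state: m=7, y=12

Evaluating condition: m is even
Condition is False, so ELSE branch executes
After DOUBLE(y): m=7, y=12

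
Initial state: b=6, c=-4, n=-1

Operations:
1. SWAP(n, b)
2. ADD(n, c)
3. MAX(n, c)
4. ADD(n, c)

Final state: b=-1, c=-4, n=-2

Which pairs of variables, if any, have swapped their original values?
None

Comparing initial and final values:
b: 6 → -1
n: -1 → -2
c: -4 → -4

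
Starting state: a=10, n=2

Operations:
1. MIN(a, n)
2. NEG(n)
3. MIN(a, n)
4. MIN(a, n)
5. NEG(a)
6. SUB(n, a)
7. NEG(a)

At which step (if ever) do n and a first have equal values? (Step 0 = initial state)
Step 1

n and a first become equal after step 1.

Comparing values at each step:
Initial: n=2, a=10
After step 1: n=2, a=2 ← equal!
After step 2: n=-2, a=2
After step 3: n=-2, a=-2 ← equal!
After step 4: n=-2, a=-2 ← equal!
After step 5: n=-2, a=2
After step 6: n=-4, a=2
After step 7: n=-4, a=-2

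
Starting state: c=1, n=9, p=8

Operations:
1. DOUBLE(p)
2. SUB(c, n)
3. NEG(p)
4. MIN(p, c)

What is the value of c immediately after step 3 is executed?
c = -8

Tracing c through execution:
Initial: c = 1
After step 1 (DOUBLE(p)): c = 1
After step 2 (SUB(c, n)): c = -8
After step 3 (NEG(p)): c = -8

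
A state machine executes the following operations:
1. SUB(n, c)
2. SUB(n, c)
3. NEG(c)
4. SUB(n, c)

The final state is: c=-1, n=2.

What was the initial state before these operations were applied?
c=1, n=3

Working backwards:
Final state: c=-1, n=2
Before step 4 (SUB(n, c)): c=-1, n=1
Before step 3 (NEG(c)): c=1, n=1
Before step 2 (SUB(n, c)): c=1, n=2
Before step 1 (SUB(n, c)): c=1, n=3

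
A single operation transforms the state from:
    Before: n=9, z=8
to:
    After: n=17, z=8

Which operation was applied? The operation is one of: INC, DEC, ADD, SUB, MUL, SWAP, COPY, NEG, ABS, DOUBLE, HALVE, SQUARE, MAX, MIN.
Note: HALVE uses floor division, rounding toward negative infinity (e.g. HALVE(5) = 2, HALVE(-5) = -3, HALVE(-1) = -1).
ADD(n, z)

Analyzing the change:
Before: n=9, z=8
After: n=17, z=8
Variable n changed from 9 to 17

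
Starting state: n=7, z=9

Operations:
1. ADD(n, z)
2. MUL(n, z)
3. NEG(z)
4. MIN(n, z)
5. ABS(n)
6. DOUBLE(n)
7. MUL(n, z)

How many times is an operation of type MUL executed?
2

Counting MUL operations:
Step 2: MUL(n, z) ← MUL
Step 7: MUL(n, z) ← MUL
Total: 2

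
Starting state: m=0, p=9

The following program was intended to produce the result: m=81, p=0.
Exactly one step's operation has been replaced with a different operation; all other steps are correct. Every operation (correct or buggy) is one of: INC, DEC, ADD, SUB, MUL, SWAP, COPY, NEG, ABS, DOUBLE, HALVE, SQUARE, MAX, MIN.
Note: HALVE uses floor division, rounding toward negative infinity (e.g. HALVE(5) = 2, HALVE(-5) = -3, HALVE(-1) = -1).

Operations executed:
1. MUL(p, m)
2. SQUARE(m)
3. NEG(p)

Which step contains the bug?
Step 1

Trace with buggy code:
Initial: m=0, p=9
After step 1: m=0, p=0
After step 2: m=0, p=0
After step 3: m=0, p=0
Actual final m=0, p=0 ≠ expected m=81, p=0.
Step 1 is the only position where a single-operation replacement can produce the expected result.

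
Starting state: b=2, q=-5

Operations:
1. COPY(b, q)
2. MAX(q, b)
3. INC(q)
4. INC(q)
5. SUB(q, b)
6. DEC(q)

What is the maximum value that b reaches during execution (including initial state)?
2

Values of b at each step:
Initial: b = 2 ← maximum
After step 1: b = -5
After step 2: b = -5
After step 3: b = -5
After step 4: b = -5
After step 5: b = -5
After step 6: b = -5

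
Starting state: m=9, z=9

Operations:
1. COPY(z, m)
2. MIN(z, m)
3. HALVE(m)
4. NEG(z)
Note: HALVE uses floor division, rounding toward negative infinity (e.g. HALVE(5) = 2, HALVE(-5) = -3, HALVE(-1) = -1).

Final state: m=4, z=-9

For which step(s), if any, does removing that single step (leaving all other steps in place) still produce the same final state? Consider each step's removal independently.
Step(s) 1, 2

Testing removal of each single step:
Without step 1: final = m=4, z=-9 (same)
Without step 2: final = m=4, z=-9 (same)
Without step 3: final = m=9, z=-9 (different)
Without step 4: final = m=4, z=9 (different)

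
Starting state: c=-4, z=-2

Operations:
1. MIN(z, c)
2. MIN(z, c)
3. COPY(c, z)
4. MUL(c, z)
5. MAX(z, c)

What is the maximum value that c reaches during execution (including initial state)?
16

Values of c at each step:
Initial: c = -4
After step 1: c = -4
After step 2: c = -4
After step 3: c = -4
After step 4: c = 16 ← maximum
After step 5: c = 16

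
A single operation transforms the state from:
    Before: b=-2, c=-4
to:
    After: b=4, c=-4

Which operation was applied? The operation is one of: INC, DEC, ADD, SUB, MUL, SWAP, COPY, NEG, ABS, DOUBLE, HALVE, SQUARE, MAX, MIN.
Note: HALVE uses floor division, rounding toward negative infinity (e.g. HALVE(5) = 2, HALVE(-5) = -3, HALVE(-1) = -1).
SQUARE(b)

Analyzing the change:
Before: b=-2, c=-4
After: b=4, c=-4
Variable b changed from -2 to 4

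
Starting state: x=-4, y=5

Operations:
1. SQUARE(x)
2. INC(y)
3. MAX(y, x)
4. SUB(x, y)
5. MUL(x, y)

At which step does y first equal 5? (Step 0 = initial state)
Step 0

Tracing y:
Initial: y = 5 ← first occurrence
After step 1: y = 5
After step 2: y = 6
After step 3: y = 16
After step 4: y = 16
After step 5: y = 16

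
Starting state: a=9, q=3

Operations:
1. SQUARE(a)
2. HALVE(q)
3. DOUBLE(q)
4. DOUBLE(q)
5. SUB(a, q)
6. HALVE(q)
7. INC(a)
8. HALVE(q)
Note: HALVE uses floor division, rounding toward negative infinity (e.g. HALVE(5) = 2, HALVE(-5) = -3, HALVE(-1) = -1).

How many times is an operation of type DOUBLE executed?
2

Counting DOUBLE operations:
Step 3: DOUBLE(q) ← DOUBLE
Step 4: DOUBLE(q) ← DOUBLE
Total: 2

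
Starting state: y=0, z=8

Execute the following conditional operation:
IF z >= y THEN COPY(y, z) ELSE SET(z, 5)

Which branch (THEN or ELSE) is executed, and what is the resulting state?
Branch: THEN, Final state: y=8, z=8

Evaluating condition: z >= y
z = 8, y = 0
Condition is True, so THEN branch executes
After COPY(y, z): y=8, z=8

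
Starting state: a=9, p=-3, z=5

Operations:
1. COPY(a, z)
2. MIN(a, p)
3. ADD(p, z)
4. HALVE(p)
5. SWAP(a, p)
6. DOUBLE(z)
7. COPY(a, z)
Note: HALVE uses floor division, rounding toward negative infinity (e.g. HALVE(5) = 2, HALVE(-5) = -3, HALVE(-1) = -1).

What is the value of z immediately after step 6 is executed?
z = 10

Tracing z through execution:
Initial: z = 5
After step 1 (COPY(a, z)): z = 5
After step 2 (MIN(a, p)): z = 5
After step 3 (ADD(p, z)): z = 5
After step 4 (HALVE(p)): z = 5
After step 5 (SWAP(a, p)): z = 5
After step 6 (DOUBLE(z)): z = 10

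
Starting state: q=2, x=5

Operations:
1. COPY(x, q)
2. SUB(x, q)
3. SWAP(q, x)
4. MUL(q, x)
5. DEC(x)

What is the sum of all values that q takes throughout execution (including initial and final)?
6

Values of q at each step:
Initial: q = 2
After step 1: q = 2
After step 2: q = 2
After step 3: q = 0
After step 4: q = 0
After step 5: q = 0
Sum = 2 + 2 + 2 + 0 + 0 + 0 = 6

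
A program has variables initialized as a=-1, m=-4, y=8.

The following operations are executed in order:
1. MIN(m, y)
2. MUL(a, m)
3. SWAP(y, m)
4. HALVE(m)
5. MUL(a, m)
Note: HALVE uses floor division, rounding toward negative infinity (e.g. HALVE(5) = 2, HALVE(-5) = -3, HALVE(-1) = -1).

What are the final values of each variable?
{a: 16, m: 4, y: -4}

Step-by-step execution:
Initial: a=-1, m=-4, y=8
After step 1 (MIN(m, y)): a=-1, m=-4, y=8
After step 2 (MUL(a, m)): a=4, m=-4, y=8
After step 3 (SWAP(y, m)): a=4, m=8, y=-4
After step 4 (HALVE(m)): a=4, m=4, y=-4
After step 5 (MUL(a, m)): a=16, m=4, y=-4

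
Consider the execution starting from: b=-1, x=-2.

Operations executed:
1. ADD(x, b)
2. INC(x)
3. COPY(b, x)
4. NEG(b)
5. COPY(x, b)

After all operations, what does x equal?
x = 2

Tracing execution:
Step 1: ADD(x, b) → x = -3
Step 2: INC(x) → x = -2
Step 3: COPY(b, x) → x = -2
Step 4: NEG(b) → x = -2
Step 5: COPY(x, b) → x = 2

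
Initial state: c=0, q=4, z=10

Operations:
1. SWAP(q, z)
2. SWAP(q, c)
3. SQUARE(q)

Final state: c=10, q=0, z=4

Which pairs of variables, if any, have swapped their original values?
None

Comparing initial and final values:
z: 10 → 4
c: 0 → 10
q: 4 → 0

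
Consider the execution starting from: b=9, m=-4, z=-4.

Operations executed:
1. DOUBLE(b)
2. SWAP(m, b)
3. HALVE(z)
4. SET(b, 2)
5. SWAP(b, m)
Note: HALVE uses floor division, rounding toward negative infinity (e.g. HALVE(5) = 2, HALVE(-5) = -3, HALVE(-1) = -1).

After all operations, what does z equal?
z = -2

Tracing execution:
Step 1: DOUBLE(b) → z = -4
Step 2: SWAP(m, b) → z = -4
Step 3: HALVE(z) → z = -2
Step 4: SET(b, 2) → z = -2
Step 5: SWAP(b, m) → z = -2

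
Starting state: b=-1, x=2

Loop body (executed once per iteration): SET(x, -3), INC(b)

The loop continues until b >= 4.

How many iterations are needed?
5

Tracing iterations:
Initial: b=-1, x=2
After iteration 1: b=0, x=-3
After iteration 2: b=1, x=-3
After iteration 3: b=2, x=-3
After iteration 4: b=3, x=-3
After iteration 5: b=4, x=-3
b >= 4 now holds, so the loop exits after 5 iterations.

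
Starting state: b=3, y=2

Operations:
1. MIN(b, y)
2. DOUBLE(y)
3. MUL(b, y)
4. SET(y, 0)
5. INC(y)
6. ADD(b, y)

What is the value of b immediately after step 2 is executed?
b = 2

Tracing b through execution:
Initial: b = 3
After step 1 (MIN(b, y)): b = 2
After step 2 (DOUBLE(y)): b = 2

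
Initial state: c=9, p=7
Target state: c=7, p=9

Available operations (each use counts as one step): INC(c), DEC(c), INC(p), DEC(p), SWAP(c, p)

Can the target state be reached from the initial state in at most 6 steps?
Yes

Path (1 step): SWAP(c, p)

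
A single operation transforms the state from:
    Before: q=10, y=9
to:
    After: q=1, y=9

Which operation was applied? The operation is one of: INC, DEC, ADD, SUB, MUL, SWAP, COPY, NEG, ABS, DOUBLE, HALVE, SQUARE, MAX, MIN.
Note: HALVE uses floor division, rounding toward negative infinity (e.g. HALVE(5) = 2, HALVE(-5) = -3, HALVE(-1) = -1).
SUB(q, y)

Analyzing the change:
Before: q=10, y=9
After: q=1, y=9
Variable q changed from 10 to 1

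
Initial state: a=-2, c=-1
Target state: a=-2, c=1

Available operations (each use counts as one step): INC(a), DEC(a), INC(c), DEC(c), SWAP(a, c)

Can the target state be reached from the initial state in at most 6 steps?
Yes

Path (2 steps): INC(c) → INC(c)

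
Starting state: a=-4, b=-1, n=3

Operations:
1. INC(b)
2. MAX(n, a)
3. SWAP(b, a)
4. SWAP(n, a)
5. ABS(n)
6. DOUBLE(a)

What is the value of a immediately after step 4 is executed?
a = 3

Tracing a through execution:
Initial: a = -4
After step 1 (INC(b)): a = -4
After step 2 (MAX(n, a)): a = -4
After step 3 (SWAP(b, a)): a = 0
After step 4 (SWAP(n, a)): a = 3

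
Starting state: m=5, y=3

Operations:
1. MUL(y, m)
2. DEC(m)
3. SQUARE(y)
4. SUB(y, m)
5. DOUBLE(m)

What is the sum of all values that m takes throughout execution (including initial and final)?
30

Values of m at each step:
Initial: m = 5
After step 1: m = 5
After step 2: m = 4
After step 3: m = 4
After step 4: m = 4
After step 5: m = 8
Sum = 5 + 5 + 4 + 4 + 4 + 8 = 30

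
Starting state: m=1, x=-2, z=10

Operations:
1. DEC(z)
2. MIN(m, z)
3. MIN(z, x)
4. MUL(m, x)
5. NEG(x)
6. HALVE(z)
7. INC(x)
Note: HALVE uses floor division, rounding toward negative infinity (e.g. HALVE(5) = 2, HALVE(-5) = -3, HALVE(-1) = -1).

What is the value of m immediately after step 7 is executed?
m = -2

Tracing m through execution:
Initial: m = 1
After step 1 (DEC(z)): m = 1
After step 2 (MIN(m, z)): m = 1
After step 3 (MIN(z, x)): m = 1
After step 4 (MUL(m, x)): m = -2
After step 5 (NEG(x)): m = -2
After step 6 (HALVE(z)): m = -2
After step 7 (INC(x)): m = -2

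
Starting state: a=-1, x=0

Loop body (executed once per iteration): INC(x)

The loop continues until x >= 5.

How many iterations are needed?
5

Tracing iterations:
Initial: a=-1, x=0
After iteration 1: a=-1, x=1
After iteration 2: a=-1, x=2
After iteration 3: a=-1, x=3
After iteration 4: a=-1, x=4
After iteration 5: a=-1, x=5
x >= 5 now holds, so the loop exits after 5 iterations.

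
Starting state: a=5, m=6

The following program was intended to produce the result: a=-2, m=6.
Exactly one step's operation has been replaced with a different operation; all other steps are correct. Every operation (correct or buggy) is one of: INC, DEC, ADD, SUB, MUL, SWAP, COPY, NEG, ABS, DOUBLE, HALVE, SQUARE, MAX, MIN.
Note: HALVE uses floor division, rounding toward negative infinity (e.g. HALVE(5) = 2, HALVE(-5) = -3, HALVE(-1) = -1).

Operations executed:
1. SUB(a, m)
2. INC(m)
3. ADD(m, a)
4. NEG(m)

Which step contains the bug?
Step 4

Trace with buggy code:
Initial: a=5, m=6
After step 1: a=-1, m=6
After step 2: a=-1, m=7
After step 3: a=-1, m=6
After step 4: a=-1, m=-6
Actual final a=-1, m=-6 ≠ expected a=-2, m=6.
Step 4 is the only position where a single-operation replacement can produce the expected result.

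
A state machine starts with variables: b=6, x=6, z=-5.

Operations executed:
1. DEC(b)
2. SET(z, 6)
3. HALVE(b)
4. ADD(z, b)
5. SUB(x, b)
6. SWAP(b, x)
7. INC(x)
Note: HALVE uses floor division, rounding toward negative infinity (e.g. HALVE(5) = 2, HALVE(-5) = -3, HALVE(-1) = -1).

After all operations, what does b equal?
b = 4

Tracing execution:
Step 1: DEC(b) → b = 5
Step 2: SET(z, 6) → b = 5
Step 3: HALVE(b) → b = 2
Step 4: ADD(z, b) → b = 2
Step 5: SUB(x, b) → b = 2
Step 6: SWAP(b, x) → b = 4
Step 7: INC(x) → b = 4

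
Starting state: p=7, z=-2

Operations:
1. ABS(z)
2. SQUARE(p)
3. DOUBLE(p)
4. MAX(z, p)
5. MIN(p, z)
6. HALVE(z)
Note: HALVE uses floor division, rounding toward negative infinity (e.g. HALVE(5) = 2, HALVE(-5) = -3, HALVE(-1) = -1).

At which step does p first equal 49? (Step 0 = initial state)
Step 2

Tracing p:
Initial: p = 7
After step 1: p = 7
After step 2: p = 49 ← first occurrence
After step 3: p = 98
After step 4: p = 98
After step 5: p = 98
After step 6: p = 98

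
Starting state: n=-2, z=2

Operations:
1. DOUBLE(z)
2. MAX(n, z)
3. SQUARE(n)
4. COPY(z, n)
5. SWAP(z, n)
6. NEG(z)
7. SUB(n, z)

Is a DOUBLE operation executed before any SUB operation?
Yes

First DOUBLE: step 1
First SUB: step 7
Since 1 < 7, DOUBLE comes first.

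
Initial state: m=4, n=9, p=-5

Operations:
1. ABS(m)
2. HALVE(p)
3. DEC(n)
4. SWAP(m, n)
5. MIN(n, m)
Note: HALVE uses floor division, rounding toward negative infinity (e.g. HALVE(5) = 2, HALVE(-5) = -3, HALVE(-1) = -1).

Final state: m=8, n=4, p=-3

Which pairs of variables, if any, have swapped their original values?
None

Comparing initial and final values:
m: 4 → 8
p: -5 → -3
n: 9 → 4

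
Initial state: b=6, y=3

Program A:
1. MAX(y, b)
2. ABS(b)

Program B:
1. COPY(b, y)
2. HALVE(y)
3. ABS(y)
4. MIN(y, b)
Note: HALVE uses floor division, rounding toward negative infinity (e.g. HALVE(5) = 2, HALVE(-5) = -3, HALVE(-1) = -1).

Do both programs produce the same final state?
No

Program A final state: b=6, y=6
Program B final state: b=3, y=1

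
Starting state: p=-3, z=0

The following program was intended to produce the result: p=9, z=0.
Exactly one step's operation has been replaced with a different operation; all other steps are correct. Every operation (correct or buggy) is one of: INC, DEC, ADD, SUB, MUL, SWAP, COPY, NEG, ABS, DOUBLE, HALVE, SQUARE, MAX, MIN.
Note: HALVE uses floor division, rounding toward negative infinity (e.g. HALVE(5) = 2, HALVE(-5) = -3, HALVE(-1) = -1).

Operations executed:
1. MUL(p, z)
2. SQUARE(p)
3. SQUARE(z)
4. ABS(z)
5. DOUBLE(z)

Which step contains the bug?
Step 1

Trace with buggy code:
Initial: p=-3, z=0
After step 1: p=0, z=0
After step 2: p=0, z=0
After step 3: p=0, z=0
After step 4: p=0, z=0
After step 5: p=0, z=0
Actual final p=0, z=0 ≠ expected p=9, z=0.
Step 1 is the only position where a single-operation replacement can produce the expected result.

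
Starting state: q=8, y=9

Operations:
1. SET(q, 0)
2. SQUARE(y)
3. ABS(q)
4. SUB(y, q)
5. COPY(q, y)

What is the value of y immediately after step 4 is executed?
y = 81

Tracing y through execution:
Initial: y = 9
After step 1 (SET(q, 0)): y = 9
After step 2 (SQUARE(y)): y = 81
After step 3 (ABS(q)): y = 81
After step 4 (SUB(y, q)): y = 81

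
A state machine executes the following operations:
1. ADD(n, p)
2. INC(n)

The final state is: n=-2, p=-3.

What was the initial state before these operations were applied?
n=0, p=-3

Working backwards:
Final state: n=-2, p=-3
Before step 2 (INC(n)): n=-3, p=-3
Before step 1 (ADD(n, p)): n=0, p=-3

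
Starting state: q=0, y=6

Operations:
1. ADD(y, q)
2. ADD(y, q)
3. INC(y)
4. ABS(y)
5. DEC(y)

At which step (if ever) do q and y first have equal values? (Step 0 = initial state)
Never

q and y never become equal during execution.

Comparing values at each step:
Initial: q=0, y=6
After step 1: q=0, y=6
After step 2: q=0, y=6
After step 3: q=0, y=7
After step 4: q=0, y=7
After step 5: q=0, y=6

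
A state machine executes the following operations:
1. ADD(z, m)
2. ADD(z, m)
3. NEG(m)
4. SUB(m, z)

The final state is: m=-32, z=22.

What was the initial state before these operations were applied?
m=10, z=2

Working backwards:
Final state: m=-32, z=22
Before step 4 (SUB(m, z)): m=-10, z=22
Before step 3 (NEG(m)): m=10, z=22
Before step 2 (ADD(z, m)): m=10, z=12
Before step 1 (ADD(z, m)): m=10, z=2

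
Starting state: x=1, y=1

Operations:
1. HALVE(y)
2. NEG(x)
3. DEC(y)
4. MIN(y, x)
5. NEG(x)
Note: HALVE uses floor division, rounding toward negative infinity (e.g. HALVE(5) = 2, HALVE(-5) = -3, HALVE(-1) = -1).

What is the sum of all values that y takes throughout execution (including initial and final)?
-2

Values of y at each step:
Initial: y = 1
After step 1: y = 0
After step 2: y = 0
After step 3: y = -1
After step 4: y = -1
After step 5: y = -1
Sum = 1 + 0 + 0 + -1 + -1 + -1 = -2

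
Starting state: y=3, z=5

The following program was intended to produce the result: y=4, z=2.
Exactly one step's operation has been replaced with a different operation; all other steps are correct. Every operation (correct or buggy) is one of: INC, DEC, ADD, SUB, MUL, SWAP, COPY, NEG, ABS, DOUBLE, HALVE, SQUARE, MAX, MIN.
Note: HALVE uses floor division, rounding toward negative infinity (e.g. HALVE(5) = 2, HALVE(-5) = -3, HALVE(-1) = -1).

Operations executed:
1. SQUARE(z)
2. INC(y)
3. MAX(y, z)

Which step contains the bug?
Step 1

Trace with buggy code:
Initial: y=3, z=5
After step 1: y=3, z=25
After step 2: y=4, z=25
After step 3: y=25, z=25
Actual final y=25, z=25 ≠ expected y=4, z=2.
Step 1 is the only position where a single-operation replacement can produce the expected result.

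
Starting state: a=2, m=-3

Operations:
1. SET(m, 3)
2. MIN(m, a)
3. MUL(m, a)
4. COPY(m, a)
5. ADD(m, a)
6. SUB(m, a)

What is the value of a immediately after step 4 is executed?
a = 2

Tracing a through execution:
Initial: a = 2
After step 1 (SET(m, 3)): a = 2
After step 2 (MIN(m, a)): a = 2
After step 3 (MUL(m, a)): a = 2
After step 4 (COPY(m, a)): a = 2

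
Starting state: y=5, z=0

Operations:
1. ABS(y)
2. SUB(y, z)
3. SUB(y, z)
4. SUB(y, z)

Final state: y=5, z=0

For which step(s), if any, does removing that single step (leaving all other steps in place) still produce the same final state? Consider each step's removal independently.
Step(s) 1, 2, 3, 4

Testing removal of each single step:
Without step 1: final = y=5, z=0 (same)
Without step 2: final = y=5, z=0 (same)
Without step 3: final = y=5, z=0 (same)
Without step 4: final = y=5, z=0 (same)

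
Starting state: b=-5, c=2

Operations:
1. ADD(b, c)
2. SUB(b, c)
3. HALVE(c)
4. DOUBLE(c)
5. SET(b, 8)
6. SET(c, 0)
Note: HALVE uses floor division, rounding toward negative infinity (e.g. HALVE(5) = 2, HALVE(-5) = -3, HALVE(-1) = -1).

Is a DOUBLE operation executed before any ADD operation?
No

First DOUBLE: step 4
First ADD: step 1
Since 4 > 1, ADD comes first.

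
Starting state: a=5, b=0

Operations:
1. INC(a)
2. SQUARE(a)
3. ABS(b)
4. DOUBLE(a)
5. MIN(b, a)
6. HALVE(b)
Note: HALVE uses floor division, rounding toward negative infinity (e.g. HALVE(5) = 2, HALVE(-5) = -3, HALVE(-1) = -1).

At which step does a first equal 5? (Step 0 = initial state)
Step 0

Tracing a:
Initial: a = 5 ← first occurrence
After step 1: a = 6
After step 2: a = 36
After step 3: a = 36
After step 4: a = 72
After step 5: a = 72
After step 6: a = 72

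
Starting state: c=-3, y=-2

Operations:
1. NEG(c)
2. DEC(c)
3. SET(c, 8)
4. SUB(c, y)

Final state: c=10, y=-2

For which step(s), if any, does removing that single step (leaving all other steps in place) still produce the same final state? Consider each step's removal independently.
Step(s) 1, 2

Testing removal of each single step:
Without step 1: final = c=10, y=-2 (same)
Without step 2: final = c=10, y=-2 (same)
Without step 3: final = c=4, y=-2 (different)
Without step 4: final = c=8, y=-2 (different)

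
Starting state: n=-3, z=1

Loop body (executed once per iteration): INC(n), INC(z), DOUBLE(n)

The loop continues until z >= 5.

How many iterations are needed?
4

Tracing iterations:
Initial: n=-3, z=1
After iteration 1: n=-4, z=2
After iteration 2: n=-6, z=3
After iteration 3: n=-10, z=4
After iteration 4: n=-18, z=5
z >= 5 now holds, so the loop exits after 4 iterations.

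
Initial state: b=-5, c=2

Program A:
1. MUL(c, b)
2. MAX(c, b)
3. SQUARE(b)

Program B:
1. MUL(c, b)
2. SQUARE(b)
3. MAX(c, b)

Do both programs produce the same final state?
No

Program A final state: b=25, c=-5
Program B final state: b=25, c=25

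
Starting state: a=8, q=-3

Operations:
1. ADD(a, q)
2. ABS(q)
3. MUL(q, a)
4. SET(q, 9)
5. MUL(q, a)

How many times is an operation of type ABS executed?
1

Counting ABS operations:
Step 2: ABS(q) ← ABS
Total: 1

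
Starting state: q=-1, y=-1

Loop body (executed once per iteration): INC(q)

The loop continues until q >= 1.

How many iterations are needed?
2

Tracing iterations:
Initial: q=-1, y=-1
After iteration 1: q=0, y=-1
After iteration 2: q=1, y=-1
q >= 1 now holds, so the loop exits after 2 iterations.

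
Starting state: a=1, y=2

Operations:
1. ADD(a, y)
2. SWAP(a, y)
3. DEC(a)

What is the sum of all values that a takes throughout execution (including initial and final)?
7

Values of a at each step:
Initial: a = 1
After step 1: a = 3
After step 2: a = 2
After step 3: a = 1
Sum = 1 + 3 + 2 + 1 = 7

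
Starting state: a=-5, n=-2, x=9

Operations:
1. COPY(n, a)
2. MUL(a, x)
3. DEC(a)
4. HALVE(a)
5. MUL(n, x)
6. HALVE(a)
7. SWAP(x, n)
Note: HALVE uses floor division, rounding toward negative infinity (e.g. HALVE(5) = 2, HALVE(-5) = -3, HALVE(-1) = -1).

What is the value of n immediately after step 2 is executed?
n = -5

Tracing n through execution:
Initial: n = -2
After step 1 (COPY(n, a)): n = -5
After step 2 (MUL(a, x)): n = -5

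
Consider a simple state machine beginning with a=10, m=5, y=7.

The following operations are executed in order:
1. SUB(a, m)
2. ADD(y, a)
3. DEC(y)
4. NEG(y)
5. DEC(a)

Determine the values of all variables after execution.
{a: 4, m: 5, y: -11}

Step-by-step execution:
Initial: a=10, m=5, y=7
After step 1 (SUB(a, m)): a=5, m=5, y=7
After step 2 (ADD(y, a)): a=5, m=5, y=12
After step 3 (DEC(y)): a=5, m=5, y=11
After step 4 (NEG(y)): a=5, m=5, y=-11
After step 5 (DEC(a)): a=4, m=5, y=-11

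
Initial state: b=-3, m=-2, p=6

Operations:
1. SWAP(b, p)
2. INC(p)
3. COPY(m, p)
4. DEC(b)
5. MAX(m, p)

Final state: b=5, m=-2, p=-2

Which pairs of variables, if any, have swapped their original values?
None

Comparing initial and final values:
m: -2 → -2
p: 6 → -2
b: -3 → 5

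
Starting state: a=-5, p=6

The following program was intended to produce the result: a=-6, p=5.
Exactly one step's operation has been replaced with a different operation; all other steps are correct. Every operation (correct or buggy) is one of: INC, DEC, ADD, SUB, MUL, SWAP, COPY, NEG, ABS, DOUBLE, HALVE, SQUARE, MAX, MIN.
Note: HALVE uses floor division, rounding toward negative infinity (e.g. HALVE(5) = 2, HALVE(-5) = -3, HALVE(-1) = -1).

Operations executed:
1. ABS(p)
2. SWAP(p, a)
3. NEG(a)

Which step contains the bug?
Step 1

Trace with buggy code:
Initial: a=-5, p=6
After step 1: a=-5, p=6
After step 2: a=6, p=-5
After step 3: a=-6, p=-5
Actual final a=-6, p=-5 ≠ expected a=-6, p=5.
Step 1 is the only position where a single-operation replacement can produce the expected result.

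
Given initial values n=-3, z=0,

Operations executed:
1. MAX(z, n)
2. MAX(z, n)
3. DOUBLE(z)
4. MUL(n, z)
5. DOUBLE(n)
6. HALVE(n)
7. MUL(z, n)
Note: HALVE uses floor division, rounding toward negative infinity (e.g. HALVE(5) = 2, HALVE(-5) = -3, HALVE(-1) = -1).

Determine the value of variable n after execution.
n = 0

Tracing execution:
Step 1: MAX(z, n) → n = -3
Step 2: MAX(z, n) → n = -3
Step 3: DOUBLE(z) → n = -3
Step 4: MUL(n, z) → n = 0
Step 5: DOUBLE(n) → n = 0
Step 6: HALVE(n) → n = 0
Step 7: MUL(z, n) → n = 0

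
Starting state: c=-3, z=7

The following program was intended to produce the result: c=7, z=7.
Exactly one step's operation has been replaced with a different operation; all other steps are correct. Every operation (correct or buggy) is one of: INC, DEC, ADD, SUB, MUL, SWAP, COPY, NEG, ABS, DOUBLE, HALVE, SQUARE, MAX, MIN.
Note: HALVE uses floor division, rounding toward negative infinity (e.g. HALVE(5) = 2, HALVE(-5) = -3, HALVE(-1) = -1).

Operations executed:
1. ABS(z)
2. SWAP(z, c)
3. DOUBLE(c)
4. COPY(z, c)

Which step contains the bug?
Step 3

Trace with buggy code:
Initial: c=-3, z=7
After step 1: c=-3, z=7
After step 2: c=7, z=-3
After step 3: c=14, z=-3
After step 4: c=14, z=14
Actual final c=14, z=14 ≠ expected c=7, z=7.
Step 3 is the only position where a single-operation replacement can produce the expected result.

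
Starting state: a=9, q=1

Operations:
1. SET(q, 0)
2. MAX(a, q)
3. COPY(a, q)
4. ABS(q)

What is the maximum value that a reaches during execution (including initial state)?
9

Values of a at each step:
Initial: a = 9 ← maximum
After step 1: a = 9
After step 2: a = 9
After step 3: a = 0
After step 4: a = 0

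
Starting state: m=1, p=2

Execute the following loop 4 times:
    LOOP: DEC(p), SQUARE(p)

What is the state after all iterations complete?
m=1, p=0

Iteration trace:
Start: m=1, p=2
After iteration 1: m=1, p=1
After iteration 2: m=1, p=0
After iteration 3: m=1, p=1
After iteration 4: m=1, p=0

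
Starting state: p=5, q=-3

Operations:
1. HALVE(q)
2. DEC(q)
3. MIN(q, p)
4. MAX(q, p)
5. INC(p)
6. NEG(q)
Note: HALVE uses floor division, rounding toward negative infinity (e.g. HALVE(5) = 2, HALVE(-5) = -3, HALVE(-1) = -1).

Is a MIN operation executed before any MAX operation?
Yes

First MIN: step 3
First MAX: step 4
Since 3 < 4, MIN comes first.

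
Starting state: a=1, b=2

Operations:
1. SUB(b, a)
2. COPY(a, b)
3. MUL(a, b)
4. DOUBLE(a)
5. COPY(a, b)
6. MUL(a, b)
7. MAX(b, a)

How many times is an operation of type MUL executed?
2

Counting MUL operations:
Step 3: MUL(a, b) ← MUL
Step 6: MUL(a, b) ← MUL
Total: 2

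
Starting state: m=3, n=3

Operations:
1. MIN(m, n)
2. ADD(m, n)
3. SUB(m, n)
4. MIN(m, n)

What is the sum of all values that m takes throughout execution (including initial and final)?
18

Values of m at each step:
Initial: m = 3
After step 1: m = 3
After step 2: m = 6
After step 3: m = 3
After step 4: m = 3
Sum = 3 + 3 + 6 + 3 + 3 = 18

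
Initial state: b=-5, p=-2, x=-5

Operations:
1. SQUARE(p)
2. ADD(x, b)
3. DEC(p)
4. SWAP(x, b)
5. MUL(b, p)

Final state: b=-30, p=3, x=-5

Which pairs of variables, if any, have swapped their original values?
None

Comparing initial and final values:
p: -2 → 3
x: -5 → -5
b: -5 → -30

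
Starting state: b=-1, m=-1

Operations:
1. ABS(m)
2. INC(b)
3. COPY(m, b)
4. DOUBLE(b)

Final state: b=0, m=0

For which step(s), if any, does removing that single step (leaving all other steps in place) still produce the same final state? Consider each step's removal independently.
Step(s) 1, 4

Testing removal of each single step:
Without step 1: final = b=0, m=0 (same)
Without step 2: final = b=-2, m=-1 (different)
Without step 3: final = b=0, m=1 (different)
Without step 4: final = b=0, m=0 (same)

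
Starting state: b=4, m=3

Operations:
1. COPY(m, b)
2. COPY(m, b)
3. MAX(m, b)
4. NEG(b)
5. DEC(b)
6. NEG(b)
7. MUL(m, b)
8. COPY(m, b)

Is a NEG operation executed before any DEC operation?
Yes

First NEG: step 4
First DEC: step 5
Since 4 < 5, NEG comes first.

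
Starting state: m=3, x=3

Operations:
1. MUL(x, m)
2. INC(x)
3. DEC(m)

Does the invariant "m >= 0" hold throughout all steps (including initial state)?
Yes

The invariant holds at every step.

State at each step:
Initial: m=3, x=3
After step 1: m=3, x=9
After step 2: m=3, x=10
After step 3: m=2, x=10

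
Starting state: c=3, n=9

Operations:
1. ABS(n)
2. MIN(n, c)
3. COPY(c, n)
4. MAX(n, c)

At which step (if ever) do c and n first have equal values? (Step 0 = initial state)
Step 2

c and n first become equal after step 2.

Comparing values at each step:
Initial: c=3, n=9
After step 1: c=3, n=9
After step 2: c=3, n=3 ← equal!
After step 3: c=3, n=3 ← equal!
After step 4: c=3, n=3 ← equal!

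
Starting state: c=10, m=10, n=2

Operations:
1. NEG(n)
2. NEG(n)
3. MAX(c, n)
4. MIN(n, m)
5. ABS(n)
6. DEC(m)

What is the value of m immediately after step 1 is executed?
m = 10

Tracing m through execution:
Initial: m = 10
After step 1 (NEG(n)): m = 10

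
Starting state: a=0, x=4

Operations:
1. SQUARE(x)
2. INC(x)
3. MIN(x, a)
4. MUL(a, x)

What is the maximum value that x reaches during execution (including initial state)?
17

Values of x at each step:
Initial: x = 4
After step 1: x = 16
After step 2: x = 17 ← maximum
After step 3: x = 0
After step 4: x = 0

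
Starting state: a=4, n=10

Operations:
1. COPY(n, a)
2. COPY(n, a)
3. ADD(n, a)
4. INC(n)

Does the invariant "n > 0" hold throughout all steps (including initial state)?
Yes

The invariant holds at every step.

State at each step:
Initial: a=4, n=10
After step 1: a=4, n=4
After step 2: a=4, n=4
After step 3: a=4, n=8
After step 4: a=4, n=9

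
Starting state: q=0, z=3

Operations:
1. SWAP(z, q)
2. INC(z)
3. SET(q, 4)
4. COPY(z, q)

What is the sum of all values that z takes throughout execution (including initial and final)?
9

Values of z at each step:
Initial: z = 3
After step 1: z = 0
After step 2: z = 1
After step 3: z = 1
After step 4: z = 4
Sum = 3 + 0 + 1 + 1 + 4 = 9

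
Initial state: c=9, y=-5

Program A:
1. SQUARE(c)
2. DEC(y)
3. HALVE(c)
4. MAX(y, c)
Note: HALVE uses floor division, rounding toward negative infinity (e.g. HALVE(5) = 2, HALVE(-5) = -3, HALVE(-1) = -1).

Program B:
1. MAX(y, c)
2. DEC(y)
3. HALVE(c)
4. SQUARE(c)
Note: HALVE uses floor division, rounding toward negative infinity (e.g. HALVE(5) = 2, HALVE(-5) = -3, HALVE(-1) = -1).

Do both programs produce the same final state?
No

Program A final state: c=40, y=40
Program B final state: c=16, y=8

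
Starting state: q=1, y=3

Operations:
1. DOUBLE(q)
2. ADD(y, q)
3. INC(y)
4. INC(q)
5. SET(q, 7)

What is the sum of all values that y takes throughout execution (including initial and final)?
29

Values of y at each step:
Initial: y = 3
After step 1: y = 3
After step 2: y = 5
After step 3: y = 6
After step 4: y = 6
After step 5: y = 6
Sum = 3 + 3 + 5 + 6 + 6 + 6 = 29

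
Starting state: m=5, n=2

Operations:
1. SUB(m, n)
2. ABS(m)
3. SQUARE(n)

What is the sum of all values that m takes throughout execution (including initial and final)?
14

Values of m at each step:
Initial: m = 5
After step 1: m = 3
After step 2: m = 3
After step 3: m = 3
Sum = 5 + 3 + 3 + 3 = 14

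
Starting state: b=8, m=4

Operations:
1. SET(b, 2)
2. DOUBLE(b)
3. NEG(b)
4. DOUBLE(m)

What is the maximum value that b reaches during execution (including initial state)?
8

Values of b at each step:
Initial: b = 8 ← maximum
After step 1: b = 2
After step 2: b = 4
After step 3: b = -4
After step 4: b = -4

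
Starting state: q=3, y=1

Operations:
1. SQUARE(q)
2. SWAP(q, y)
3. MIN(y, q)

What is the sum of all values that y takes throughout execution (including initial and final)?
12

Values of y at each step:
Initial: y = 1
After step 1: y = 1
After step 2: y = 9
After step 3: y = 1
Sum = 1 + 1 + 9 + 1 = 12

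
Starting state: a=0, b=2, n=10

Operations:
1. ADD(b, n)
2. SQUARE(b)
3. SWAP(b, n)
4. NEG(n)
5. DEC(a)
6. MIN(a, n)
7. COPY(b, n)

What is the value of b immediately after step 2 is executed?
b = 144

Tracing b through execution:
Initial: b = 2
After step 1 (ADD(b, n)): b = 12
After step 2 (SQUARE(b)): b = 144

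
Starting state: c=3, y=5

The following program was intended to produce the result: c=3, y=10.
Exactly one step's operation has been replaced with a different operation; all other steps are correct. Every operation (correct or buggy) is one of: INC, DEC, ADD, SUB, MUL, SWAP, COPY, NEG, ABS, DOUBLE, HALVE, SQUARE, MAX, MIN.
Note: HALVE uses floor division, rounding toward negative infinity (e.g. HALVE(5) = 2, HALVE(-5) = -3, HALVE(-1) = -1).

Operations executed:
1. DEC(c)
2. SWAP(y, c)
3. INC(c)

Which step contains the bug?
Step 2

Trace with buggy code:
Initial: c=3, y=5
After step 1: c=2, y=5
After step 2: c=5, y=2
After step 3: c=6, y=2
Actual final c=6, y=2 ≠ expected c=3, y=10.
Step 2 is the only position where a single-operation replacement can produce the expected result.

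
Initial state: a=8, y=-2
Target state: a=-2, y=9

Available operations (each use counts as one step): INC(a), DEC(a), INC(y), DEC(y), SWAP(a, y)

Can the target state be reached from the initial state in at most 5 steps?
Yes

Path (2 steps): INC(a) → SWAP(a, y)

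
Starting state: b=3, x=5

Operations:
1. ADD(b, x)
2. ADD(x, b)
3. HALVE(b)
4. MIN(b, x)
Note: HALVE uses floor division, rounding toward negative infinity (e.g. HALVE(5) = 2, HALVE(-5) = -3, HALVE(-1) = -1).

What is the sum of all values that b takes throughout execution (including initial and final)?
27

Values of b at each step:
Initial: b = 3
After step 1: b = 8
After step 2: b = 8
After step 3: b = 4
After step 4: b = 4
Sum = 3 + 8 + 8 + 4 + 4 = 27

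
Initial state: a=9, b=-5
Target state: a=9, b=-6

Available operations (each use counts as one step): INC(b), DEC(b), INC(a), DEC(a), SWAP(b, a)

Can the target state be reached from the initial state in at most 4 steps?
Yes

Path (1 step): DEC(b)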